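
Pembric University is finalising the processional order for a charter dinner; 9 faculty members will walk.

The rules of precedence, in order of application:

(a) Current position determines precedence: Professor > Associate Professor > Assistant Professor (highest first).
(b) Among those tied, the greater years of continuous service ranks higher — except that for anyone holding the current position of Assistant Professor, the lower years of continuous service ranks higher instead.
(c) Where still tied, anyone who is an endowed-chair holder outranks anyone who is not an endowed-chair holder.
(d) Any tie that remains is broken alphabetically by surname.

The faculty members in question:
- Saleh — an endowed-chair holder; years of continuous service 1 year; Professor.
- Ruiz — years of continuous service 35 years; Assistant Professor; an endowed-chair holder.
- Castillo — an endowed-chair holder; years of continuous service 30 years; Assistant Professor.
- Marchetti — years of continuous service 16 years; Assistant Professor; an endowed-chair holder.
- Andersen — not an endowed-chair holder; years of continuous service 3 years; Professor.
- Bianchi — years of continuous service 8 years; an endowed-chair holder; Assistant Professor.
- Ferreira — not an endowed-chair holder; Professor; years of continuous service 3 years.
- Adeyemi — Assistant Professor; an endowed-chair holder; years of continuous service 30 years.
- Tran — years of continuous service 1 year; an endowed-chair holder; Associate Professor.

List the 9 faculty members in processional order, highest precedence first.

By current position: Andersen, Ferreira and Saleh (Professor); then Tran (Associate Professor); then Bianchi, Marchetti, Adeyemi, Castillo and Ruiz (Assistant Professor).
Among Andersen, Ferreira and Saleh, by years of continuous service (higher first): Andersen and Ferreira (3 years) before Saleh (1 year).
Andersen and Ferreira are each not an endowed-chair holder, so the next rule applies.
Among Andersen and Ferreira, alphabetically by surname: Andersen before Ferreira.
Among Bianchi, Marchetti, Adeyemi, Castillo and Ruiz, by years of continuous service (lower first) (reversed rule for this group): Bianchi (8 years) before Marchetti (16 years) before Adeyemi and Castillo (30 years) before Ruiz (35 years).
Adeyemi and Castillo are each an endowed-chair holder, so the next rule applies.
Among Adeyemi and Castillo, alphabetically by surname: Adeyemi before Castillo.
Full order: Andersen, Ferreira, Saleh, Tran, Bianchi, Marchetti, Adeyemi, Castillo, Ruiz.

Andersen, Ferreira, Saleh, Tran, Bianchi, Marchetti, Adeyemi, Castillo, Ruiz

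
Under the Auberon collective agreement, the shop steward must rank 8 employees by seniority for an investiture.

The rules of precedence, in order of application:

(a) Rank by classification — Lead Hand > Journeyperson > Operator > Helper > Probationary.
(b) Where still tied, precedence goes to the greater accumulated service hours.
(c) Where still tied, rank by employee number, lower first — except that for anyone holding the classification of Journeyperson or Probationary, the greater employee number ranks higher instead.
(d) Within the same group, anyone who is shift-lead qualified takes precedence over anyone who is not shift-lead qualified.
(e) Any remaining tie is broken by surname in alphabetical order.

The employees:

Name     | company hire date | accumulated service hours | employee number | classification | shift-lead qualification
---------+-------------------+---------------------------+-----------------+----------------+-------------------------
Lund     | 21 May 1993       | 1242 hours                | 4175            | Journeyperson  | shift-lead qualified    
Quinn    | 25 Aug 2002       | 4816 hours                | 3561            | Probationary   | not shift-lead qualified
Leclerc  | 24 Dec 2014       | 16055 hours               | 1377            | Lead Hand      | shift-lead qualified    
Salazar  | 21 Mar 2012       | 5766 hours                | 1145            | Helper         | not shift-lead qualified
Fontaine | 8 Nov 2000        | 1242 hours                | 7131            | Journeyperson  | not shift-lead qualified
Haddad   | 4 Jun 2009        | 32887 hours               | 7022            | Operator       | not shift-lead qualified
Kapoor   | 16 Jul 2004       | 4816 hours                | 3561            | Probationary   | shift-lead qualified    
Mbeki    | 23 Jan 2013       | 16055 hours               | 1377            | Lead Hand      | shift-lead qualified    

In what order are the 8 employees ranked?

Leclerc, Mbeki, Fontaine, Lund, Haddad, Salazar, Kapoor, Quinn

By classification: Leclerc and Mbeki (Lead Hand); then Fontaine and Lund (Journeyperson); then Haddad (Operator); then Salazar (Helper); then Kapoor and Quinn (Probationary).
Leclerc and Mbeki both have accumulated service hours 16055 hours, so the next rule applies.
Leclerc and Mbeki both have employee number 1377, so the next rule applies.
Leclerc and Mbeki are each shift-lead qualified, so the next rule applies.
Among Leclerc and Mbeki, alphabetically by surname: Leclerc before Mbeki.
Fontaine and Lund both have accumulated service hours 1242 hours, so the next rule applies.
Among Fontaine and Lund, by employee number (higher first) (reversed rule for this group): Fontaine (7131) before Lund (4175).
Kapoor and Quinn both have accumulated service hours 4816 hours, so the next rule applies.
Kapoor and Quinn both have employee number 3561, so the next rule applies.
Among Kapoor and Quinn, shift-lead qualified before not shift-lead qualified: Kapoor (shift-lead qualified) before Quinn (not shift-lead qualified).
Full order: Leclerc, Mbeki, Fontaine, Lund, Haddad, Salazar, Kapoor, Quinn.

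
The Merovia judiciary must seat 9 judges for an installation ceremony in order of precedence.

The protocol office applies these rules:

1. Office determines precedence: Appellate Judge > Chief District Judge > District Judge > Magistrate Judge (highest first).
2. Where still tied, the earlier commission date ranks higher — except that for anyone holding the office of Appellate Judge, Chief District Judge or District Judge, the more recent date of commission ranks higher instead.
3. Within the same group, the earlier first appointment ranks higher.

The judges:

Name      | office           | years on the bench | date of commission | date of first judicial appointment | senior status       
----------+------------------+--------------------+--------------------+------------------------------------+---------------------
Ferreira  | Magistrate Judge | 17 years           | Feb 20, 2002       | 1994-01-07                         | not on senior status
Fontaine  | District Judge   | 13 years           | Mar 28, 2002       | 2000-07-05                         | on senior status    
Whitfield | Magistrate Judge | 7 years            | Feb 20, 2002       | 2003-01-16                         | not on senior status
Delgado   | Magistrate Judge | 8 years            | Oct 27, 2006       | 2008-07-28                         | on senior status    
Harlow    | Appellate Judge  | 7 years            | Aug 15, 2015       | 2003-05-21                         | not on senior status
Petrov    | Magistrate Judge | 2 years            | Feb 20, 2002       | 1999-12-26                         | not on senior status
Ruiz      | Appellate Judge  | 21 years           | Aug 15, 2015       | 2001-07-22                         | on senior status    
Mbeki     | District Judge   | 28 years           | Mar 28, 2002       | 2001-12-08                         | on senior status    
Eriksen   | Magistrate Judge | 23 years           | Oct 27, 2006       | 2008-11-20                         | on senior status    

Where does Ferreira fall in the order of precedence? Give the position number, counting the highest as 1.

By office: Ruiz and Harlow (Appellate Judge); then Fontaine and Mbeki (District Judge); then Ferreira, Petrov, Whitfield, Delgado and Eriksen (Magistrate Judge).
Ruiz and Harlow both have date of commission Aug 15, 2015, so the next rule applies.
Among Ruiz and Harlow, by date of first judicial appointment (earlier first): Ruiz (2001-07-22) before Harlow (2003-05-21).
Fontaine and Mbeki both have date of commission Mar 28, 2002, so the next rule applies.
Among Fontaine and Mbeki, by date of first judicial appointment (earlier first): Fontaine (2000-07-05) before Mbeki (2001-12-08).
Among Ferreira, Petrov, Whitfield, Delgado and Eriksen, by date of commission (earlier first): Ferreira, Petrov and Whitfield (Feb 20, 2002) before Delgado and Eriksen (Oct 27, 2006).
Among Ferreira, Petrov and Whitfield, by date of first judicial appointment (earlier first): Ferreira (1994-01-07) before Petrov (1999-12-26) before Whitfield (2003-01-16).
Among Delgado and Eriksen, by date of first judicial appointment (earlier first): Delgado (2008-07-28) before Eriksen (2008-11-20).
Order: Ruiz, Harlow, Fontaine, Mbeki, Ferreira, Petrov, Whitfield, Delgado, Eriksen. So position 5.

5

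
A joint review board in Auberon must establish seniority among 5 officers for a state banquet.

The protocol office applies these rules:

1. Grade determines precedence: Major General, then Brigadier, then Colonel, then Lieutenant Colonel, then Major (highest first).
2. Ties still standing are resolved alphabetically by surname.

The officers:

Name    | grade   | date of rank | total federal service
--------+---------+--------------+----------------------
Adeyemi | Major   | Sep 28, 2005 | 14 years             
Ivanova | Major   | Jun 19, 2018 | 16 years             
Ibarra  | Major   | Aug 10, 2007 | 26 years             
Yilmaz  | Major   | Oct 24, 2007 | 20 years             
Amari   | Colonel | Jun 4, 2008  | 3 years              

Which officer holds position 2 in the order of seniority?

By grade: Amari (Colonel); then Adeyemi, Ibarra, Ivanova and Yilmaz (Major).
Among Adeyemi, Ibarra, Ivanova and Yilmaz, alphabetically by surname: Adeyemi before Ibarra before Ivanova before Yilmaz.
Order: Amari, Adeyemi, Ibarra, Ivanova, Yilmaz.

Adeyemi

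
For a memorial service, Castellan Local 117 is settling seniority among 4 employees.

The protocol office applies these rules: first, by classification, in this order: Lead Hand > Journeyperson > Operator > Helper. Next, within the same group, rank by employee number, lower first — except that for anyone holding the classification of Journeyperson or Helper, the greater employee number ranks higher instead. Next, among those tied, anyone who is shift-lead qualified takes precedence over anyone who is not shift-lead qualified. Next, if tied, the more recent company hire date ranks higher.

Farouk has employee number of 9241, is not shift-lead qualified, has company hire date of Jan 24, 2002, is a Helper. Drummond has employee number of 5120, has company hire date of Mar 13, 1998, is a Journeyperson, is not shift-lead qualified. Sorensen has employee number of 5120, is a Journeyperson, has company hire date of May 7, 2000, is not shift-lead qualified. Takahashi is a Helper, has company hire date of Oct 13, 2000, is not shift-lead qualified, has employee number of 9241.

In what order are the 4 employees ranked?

Sorensen, Drummond, Farouk, Takahashi

By classification: Sorensen and Drummond (Journeyperson); then Farouk and Takahashi (Helper).
Sorensen and Drummond both have employee number 5120, so the next rule applies.
Sorensen and Drummond are each not shift-lead qualified, so the next rule applies.
Among Sorensen and Drummond, by company hire date (later first): Sorensen (May 7, 2000) before Drummond (Mar 13, 1998).
Farouk and Takahashi both have employee number 9241, so the next rule applies.
Farouk and Takahashi are each not shift-lead qualified, so the next rule applies.
Among Farouk and Takahashi, by company hire date (later first): Farouk (Jan 24, 2002) before Takahashi (Oct 13, 2000).
Full order: Sorensen, Drummond, Farouk, Takahashi.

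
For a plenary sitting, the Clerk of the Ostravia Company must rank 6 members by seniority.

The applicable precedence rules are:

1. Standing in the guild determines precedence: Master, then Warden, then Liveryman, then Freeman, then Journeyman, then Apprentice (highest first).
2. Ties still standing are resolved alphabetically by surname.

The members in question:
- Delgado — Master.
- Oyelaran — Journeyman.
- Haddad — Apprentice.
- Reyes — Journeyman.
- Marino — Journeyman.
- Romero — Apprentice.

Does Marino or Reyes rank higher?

Marino

By standing in the guild: Delgado (Master); then Marino, Oyelaran and Reyes (Journeyman); then Haddad and Romero (Apprentice).
Among Marino, Oyelaran and Reyes, alphabetically by surname: Marino before Oyelaran before Reyes.
Among Haddad and Romero, alphabetically by surname: Haddad before Romero.
So Marino takes precedence.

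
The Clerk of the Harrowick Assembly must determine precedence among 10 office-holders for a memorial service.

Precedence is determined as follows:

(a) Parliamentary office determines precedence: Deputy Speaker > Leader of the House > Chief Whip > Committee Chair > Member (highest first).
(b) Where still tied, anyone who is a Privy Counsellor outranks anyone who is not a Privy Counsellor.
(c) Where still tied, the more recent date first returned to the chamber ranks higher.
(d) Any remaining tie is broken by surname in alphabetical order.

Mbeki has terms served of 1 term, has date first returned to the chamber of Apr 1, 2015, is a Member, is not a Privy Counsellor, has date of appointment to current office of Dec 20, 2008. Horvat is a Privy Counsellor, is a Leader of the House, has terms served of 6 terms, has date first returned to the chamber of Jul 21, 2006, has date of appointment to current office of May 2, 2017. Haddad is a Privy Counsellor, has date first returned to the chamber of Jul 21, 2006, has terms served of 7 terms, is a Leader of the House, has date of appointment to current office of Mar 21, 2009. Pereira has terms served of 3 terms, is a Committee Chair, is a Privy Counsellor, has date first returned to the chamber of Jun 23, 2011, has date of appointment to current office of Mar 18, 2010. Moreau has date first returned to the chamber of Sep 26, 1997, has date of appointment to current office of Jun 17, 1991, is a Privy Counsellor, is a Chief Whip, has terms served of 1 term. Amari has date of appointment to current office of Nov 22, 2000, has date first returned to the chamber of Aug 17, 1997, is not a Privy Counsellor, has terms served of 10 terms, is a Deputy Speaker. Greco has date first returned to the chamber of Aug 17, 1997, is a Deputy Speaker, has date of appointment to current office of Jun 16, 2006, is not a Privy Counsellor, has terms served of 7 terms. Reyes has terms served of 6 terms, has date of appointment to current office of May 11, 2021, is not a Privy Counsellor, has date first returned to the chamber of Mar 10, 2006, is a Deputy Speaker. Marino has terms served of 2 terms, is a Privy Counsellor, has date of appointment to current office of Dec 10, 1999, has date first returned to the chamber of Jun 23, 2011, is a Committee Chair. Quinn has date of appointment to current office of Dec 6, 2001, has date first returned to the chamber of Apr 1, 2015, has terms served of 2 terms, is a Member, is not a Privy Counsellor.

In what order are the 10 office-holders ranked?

By parliamentary office: Reyes, Amari and Greco (Deputy Speaker); then Haddad and Horvat (Leader of the House); then Moreau (Chief Whip); then Marino and Pereira (Committee Chair); then Mbeki and Quinn (Member).
Reyes, Amari and Greco are each not a Privy Counsellor, so the next rule applies.
Among Reyes, Amari and Greco, by date first returned to the chamber (later first): Reyes (Mar 10, 2006) before Amari and Greco (Aug 17, 1997).
Among Amari and Greco, alphabetically by surname: Amari before Greco.
Haddad and Horvat are each a Privy Counsellor, so the next rule applies.
Haddad and Horvat both have date first returned to the chamber Jul 21, 2006, so the next rule applies.
Among Haddad and Horvat, alphabetically by surname: Haddad before Horvat.
Marino and Pereira are each a Privy Counsellor, so the next rule applies.
Marino and Pereira both have date first returned to the chamber Jun 23, 2011, so the next rule applies.
Among Marino and Pereira, alphabetically by surname: Marino before Pereira.
Mbeki and Quinn are each not a Privy Counsellor, so the next rule applies.
Mbeki and Quinn both have date first returned to the chamber Apr 1, 2015, so the next rule applies.
Among Mbeki and Quinn, alphabetically by surname: Mbeki before Quinn.
Full order: Reyes, Amari, Greco, Haddad, Horvat, Moreau, Marino, Pereira, Mbeki, Quinn.

Reyes, Amari, Greco, Haddad, Horvat, Moreau, Marino, Pereira, Mbeki, Quinn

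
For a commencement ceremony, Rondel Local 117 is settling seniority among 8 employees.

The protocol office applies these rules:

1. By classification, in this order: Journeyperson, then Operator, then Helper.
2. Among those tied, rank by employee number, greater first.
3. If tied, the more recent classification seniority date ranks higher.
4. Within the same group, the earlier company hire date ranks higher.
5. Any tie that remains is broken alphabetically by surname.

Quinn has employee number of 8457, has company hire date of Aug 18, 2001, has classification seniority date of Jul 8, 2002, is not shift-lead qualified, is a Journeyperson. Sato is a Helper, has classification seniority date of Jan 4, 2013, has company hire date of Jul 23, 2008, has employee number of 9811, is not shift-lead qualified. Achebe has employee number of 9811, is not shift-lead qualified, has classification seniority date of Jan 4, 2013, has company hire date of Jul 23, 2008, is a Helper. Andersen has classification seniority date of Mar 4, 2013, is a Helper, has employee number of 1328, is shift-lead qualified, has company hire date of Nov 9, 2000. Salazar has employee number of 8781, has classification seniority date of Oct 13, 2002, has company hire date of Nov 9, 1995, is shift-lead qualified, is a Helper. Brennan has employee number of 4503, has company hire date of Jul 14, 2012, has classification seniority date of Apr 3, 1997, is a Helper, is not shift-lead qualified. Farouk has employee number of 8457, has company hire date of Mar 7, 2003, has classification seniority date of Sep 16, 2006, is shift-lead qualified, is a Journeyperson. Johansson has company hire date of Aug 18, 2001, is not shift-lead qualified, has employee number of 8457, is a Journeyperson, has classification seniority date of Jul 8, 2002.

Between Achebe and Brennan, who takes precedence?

By classification: Farouk, Johansson and Quinn (Journeyperson); then Achebe, Sato, Salazar, Brennan and Andersen (Helper).
Farouk, Johansson and Quinn all have employee number 8457, so the next rule applies.
Among Farouk, Johansson and Quinn, by classification seniority date (later first): Farouk (Sep 16, 2006) before Johansson and Quinn (Jul 8, 2002).
Johansson and Quinn both have company hire date Aug 18, 2001, so the next rule applies.
Among Johansson and Quinn, alphabetically by surname: Johansson before Quinn.
Among Achebe, Sato, Salazar, Brennan and Andersen, by employee number (higher first): Achebe and Sato (9811) before Salazar (8781) before Brennan (4503) before Andersen (1328).
Achebe and Sato both have classification seniority date Jan 4, 2013, so the next rule applies.
Achebe and Sato both have company hire date Jul 23, 2008, so the next rule applies.
Among Achebe and Sato, alphabetically by surname: Achebe before Sato.
So Achebe takes precedence.

Achebe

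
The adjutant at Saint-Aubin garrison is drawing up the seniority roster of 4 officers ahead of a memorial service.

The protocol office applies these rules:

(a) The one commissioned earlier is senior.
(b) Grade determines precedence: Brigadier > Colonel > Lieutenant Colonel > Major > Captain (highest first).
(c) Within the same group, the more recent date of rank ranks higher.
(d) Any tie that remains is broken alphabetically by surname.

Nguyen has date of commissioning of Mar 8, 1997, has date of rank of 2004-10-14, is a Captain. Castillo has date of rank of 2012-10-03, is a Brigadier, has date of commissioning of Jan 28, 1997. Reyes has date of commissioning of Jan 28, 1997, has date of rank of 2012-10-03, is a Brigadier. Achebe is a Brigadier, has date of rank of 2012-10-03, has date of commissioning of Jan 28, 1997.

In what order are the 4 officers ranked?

Achebe, Castillo, Reyes, Nguyen

By date of commissioning (earlier first): Achebe, Castillo and Reyes (each Jan 28, 1997); then Nguyen (Mar 8, 1997).
Achebe, Castillo and Reyes are each Brigadier, so the next rule applies.
Achebe, Castillo and Reyes all have date of rank 2012-10-03, so the next rule applies.
Among Achebe, Castillo and Reyes, alphabetically by surname: Achebe before Castillo before Reyes.
Full order: Achebe, Castillo, Reyes, Nguyen.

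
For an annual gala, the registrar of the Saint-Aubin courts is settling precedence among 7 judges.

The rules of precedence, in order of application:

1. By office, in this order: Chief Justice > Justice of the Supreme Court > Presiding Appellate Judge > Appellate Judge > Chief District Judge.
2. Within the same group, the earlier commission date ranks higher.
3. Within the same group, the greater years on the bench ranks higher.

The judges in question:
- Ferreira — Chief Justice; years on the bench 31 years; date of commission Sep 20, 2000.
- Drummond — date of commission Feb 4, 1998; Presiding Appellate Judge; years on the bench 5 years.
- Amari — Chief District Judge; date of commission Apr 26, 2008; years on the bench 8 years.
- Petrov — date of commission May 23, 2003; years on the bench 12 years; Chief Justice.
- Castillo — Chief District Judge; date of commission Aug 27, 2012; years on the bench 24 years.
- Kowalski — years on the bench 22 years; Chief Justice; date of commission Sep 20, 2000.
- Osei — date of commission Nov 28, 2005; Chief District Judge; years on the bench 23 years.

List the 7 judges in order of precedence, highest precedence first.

Ferreira, Kowalski, Petrov, Drummond, Osei, Amari, Castillo

By office: Ferreira, Kowalski and Petrov (Chief Justice); then Drummond (Presiding Appellate Judge); then Osei, Amari and Castillo (Chief District Judge).
Among Ferreira, Kowalski and Petrov, by date of commission (earlier first): Ferreira and Kowalski (Sep 20, 2000) before Petrov (May 23, 2003).
Among Ferreira and Kowalski, by years on the bench (higher first): Ferreira (31 years) before Kowalski (22 years).
Among Osei, Amari and Castillo, by date of commission (earlier first): Osei (Nov 28, 2005) before Amari (Apr 26, 2008) before Castillo (Aug 27, 2012).
Full order: Ferreira, Kowalski, Petrov, Drummond, Osei, Amari, Castillo.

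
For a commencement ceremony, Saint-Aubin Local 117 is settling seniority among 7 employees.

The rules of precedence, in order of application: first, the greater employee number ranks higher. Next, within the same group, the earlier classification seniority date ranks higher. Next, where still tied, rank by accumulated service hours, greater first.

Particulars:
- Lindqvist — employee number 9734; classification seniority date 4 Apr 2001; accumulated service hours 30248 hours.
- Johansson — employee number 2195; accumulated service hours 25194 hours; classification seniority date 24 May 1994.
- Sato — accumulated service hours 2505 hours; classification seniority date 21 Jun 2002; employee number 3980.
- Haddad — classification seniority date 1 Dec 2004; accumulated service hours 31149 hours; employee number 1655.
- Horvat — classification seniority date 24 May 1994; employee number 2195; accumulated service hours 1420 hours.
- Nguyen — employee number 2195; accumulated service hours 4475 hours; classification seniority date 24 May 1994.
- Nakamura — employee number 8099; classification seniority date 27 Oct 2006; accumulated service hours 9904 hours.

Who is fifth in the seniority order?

Nguyen

By employee number (higher first): Lindqvist (9734); then Nakamura (8099); then Sato (3980); then Johansson, Nguyen and Horvat (each 2195); then Haddad (1655).
Johansson, Nguyen and Horvat all have classification seniority date 24 May 1994, so the next rule applies.
Among Johansson, Nguyen and Horvat, by accumulated service hours (higher first): Johansson (25194 hours) before Nguyen (4475 hours) before Horvat (1420 hours).
Order: Lindqvist, Nakamura, Sato, Johansson, Nguyen, Horvat, Haddad.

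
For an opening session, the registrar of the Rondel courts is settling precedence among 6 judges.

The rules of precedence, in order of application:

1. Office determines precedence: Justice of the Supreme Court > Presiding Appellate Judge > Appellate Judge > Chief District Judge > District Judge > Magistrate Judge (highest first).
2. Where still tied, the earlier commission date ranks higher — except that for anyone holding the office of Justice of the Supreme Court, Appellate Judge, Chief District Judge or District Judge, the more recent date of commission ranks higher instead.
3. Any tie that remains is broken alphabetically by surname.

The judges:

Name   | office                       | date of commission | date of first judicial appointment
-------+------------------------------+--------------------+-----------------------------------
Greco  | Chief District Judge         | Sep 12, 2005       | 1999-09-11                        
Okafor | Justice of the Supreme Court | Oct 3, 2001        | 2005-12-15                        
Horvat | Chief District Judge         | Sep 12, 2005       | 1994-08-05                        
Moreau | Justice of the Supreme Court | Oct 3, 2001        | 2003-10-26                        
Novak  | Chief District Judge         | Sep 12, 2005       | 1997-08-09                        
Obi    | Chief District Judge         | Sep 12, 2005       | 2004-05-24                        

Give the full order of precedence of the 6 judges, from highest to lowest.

By office: Moreau and Okafor (Justice of the Supreme Court); then Greco, Horvat, Novak and Obi (Chief District Judge).
Moreau and Okafor both have date of commission Oct 3, 2001, so the next rule applies.
Among Moreau and Okafor, alphabetically by surname: Moreau before Okafor.
Greco, Horvat, Novak and Obi all have date of commission Sep 12, 2005, so the next rule applies.
Among Greco, Horvat, Novak and Obi, alphabetically by surname: Greco before Horvat before Novak before Obi.
Full order: Moreau, Okafor, Greco, Horvat, Novak, Obi.

Moreau, Okafor, Greco, Horvat, Novak, Obi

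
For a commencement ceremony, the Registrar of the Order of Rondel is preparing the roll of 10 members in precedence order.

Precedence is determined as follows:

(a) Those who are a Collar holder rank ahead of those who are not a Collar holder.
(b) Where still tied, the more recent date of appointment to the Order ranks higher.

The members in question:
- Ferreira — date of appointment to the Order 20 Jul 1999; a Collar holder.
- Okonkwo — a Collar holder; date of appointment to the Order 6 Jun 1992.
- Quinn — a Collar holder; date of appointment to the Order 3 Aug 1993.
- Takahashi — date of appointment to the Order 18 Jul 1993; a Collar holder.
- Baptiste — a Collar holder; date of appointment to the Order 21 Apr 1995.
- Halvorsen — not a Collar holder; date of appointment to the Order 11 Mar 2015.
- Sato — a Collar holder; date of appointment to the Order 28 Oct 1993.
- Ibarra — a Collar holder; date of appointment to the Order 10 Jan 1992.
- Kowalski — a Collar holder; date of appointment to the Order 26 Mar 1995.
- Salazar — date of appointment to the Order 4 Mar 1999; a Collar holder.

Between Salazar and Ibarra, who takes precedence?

By the first rule: Ferreira, Salazar, Baptiste, Kowalski, Sato, Quinn, Takahashi, Okonkwo and Ibarra (each a Collar holder); then Halvorsen (not a Collar holder).
Among Ferreira, Salazar, Baptiste, Kowalski, Sato, Quinn, Takahashi, Okonkwo and Ibarra, by date of appointment to the Order (later first): Ferreira (20 Jul 1999) before Salazar (4 Mar 1999) before Baptiste (21 Apr 1995) before Kowalski (26 Mar 1995) before Sato (28 Oct 1993) before Quinn (3 Aug 1993) before Takahashi (18 Jul 1993) before Okonkwo (6 Jun 1992) before Ibarra (10 Jan 1992).
So Salazar takes precedence.

Salazar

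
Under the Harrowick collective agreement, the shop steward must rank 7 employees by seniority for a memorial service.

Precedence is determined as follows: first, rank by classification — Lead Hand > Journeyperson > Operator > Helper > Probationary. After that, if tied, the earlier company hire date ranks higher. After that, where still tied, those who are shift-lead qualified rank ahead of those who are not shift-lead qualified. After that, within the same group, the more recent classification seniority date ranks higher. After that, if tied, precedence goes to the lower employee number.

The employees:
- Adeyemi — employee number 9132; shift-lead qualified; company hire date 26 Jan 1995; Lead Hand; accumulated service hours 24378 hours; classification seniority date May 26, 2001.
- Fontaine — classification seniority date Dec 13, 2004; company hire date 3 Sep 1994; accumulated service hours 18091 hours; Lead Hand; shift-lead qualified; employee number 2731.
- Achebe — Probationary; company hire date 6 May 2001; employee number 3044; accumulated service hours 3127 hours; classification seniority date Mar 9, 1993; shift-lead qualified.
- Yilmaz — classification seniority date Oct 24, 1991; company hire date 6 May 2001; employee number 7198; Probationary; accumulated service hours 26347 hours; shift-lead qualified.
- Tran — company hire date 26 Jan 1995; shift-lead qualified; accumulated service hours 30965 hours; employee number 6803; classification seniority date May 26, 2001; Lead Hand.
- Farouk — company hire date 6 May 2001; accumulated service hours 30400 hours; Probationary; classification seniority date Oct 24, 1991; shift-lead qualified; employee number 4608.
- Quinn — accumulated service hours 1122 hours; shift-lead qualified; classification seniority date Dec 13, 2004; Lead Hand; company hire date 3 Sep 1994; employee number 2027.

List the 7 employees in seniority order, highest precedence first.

Quinn, Fontaine, Tran, Adeyemi, Achebe, Farouk, Yilmaz

By classification: Quinn, Fontaine, Tran and Adeyemi (Lead Hand); then Achebe, Farouk and Yilmaz (Probationary).
Among Quinn, Fontaine, Tran and Adeyemi, by company hire date (earlier first): Quinn and Fontaine (3 Sep 1994) before Tran and Adeyemi (26 Jan 1995).
Quinn and Fontaine are each shift-lead qualified, so the next rule applies.
Quinn and Fontaine both have classification seniority date Dec 13, 2004, so the next rule applies.
Among Quinn and Fontaine, by employee number (lower first): Quinn (2027) before Fontaine (2731).
Tran and Adeyemi are each shift-lead qualified, so the next rule applies.
Tran and Adeyemi both have classification seniority date May 26, 2001, so the next rule applies.
Among Tran and Adeyemi, by employee number (lower first): Tran (6803) before Adeyemi (9132).
Achebe, Farouk and Yilmaz all have company hire date 6 May 2001, so the next rule applies.
Achebe, Farouk and Yilmaz are each shift-lead qualified, so the next rule applies.
Among Achebe, Farouk and Yilmaz, by classification seniority date (later first): Achebe (Mar 9, 1993) before Farouk and Yilmaz (Oct 24, 1991).
Among Farouk and Yilmaz, by employee number (lower first): Farouk (4608) before Yilmaz (7198).
Full order: Quinn, Fontaine, Tran, Adeyemi, Achebe, Farouk, Yilmaz.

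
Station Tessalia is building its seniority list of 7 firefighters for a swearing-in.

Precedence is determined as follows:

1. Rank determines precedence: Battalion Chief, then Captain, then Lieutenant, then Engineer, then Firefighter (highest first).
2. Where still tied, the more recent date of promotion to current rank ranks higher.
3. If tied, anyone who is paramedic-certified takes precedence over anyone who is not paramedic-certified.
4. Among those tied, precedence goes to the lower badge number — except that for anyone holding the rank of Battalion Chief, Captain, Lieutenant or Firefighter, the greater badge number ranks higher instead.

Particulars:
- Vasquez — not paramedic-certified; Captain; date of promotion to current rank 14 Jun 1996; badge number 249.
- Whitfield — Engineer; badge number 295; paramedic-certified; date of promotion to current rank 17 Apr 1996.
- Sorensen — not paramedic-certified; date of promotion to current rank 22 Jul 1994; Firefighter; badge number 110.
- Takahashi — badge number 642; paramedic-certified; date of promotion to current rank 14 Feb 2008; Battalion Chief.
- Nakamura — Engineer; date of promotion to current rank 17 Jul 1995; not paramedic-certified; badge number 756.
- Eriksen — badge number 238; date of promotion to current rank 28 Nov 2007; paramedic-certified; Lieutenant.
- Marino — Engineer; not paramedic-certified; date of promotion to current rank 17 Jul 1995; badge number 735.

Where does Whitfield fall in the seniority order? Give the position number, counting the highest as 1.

4

By rank: Takahashi (Battalion Chief); then Vasquez (Captain); then Eriksen (Lieutenant); then Whitfield, Marino and Nakamura (Engineer); then Sorensen (Firefighter).
Among Whitfield, Marino and Nakamura, by date of promotion to current rank (later first): Whitfield (17 Apr 1996) before Marino and Nakamura (17 Jul 1995).
Marino and Nakamura are each not paramedic-certified, so the next rule applies.
Among Marino and Nakamura, by badge number (lower first): Marino (735) before Nakamura (756).
Order: Takahashi, Vasquez, Eriksen, Whitfield, Marino, Nakamura, Sorensen. So position 4.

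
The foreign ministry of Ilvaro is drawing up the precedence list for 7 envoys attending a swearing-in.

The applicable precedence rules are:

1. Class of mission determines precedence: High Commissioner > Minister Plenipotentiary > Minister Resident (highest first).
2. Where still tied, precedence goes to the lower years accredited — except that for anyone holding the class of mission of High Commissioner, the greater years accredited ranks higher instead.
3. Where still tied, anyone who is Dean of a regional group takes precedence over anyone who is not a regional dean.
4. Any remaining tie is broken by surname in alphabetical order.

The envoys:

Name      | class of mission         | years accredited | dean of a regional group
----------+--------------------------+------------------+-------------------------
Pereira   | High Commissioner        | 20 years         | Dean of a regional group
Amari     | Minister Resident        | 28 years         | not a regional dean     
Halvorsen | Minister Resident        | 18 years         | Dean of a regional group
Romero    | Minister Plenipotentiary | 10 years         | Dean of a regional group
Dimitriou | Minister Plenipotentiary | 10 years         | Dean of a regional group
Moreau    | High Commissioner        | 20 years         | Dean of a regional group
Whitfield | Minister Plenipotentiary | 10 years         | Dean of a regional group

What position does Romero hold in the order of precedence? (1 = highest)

By class of mission: Moreau and Pereira (High Commissioner); then Dimitriou, Romero and Whitfield (Minister Plenipotentiary); then Halvorsen and Amari (Minister Resident).
Moreau and Pereira both have years accredited 20 years, so the next rule applies.
Moreau and Pereira are each Dean of a regional group, so the next rule applies.
Among Moreau and Pereira, alphabetically by surname: Moreau before Pereira.
Dimitriou, Romero and Whitfield all have years accredited 10 years, so the next rule applies.
Dimitriou, Romero and Whitfield are each Dean of a regional group, so the next rule applies.
Among Dimitriou, Romero and Whitfield, alphabetically by surname: Dimitriou before Romero before Whitfield.
Among Halvorsen and Amari, by years accredited (lower first): Halvorsen (18 years) before Amari (28 years).
Order: Moreau, Pereira, Dimitriou, Romero, Whitfield, Halvorsen, Amari. So position 4.

4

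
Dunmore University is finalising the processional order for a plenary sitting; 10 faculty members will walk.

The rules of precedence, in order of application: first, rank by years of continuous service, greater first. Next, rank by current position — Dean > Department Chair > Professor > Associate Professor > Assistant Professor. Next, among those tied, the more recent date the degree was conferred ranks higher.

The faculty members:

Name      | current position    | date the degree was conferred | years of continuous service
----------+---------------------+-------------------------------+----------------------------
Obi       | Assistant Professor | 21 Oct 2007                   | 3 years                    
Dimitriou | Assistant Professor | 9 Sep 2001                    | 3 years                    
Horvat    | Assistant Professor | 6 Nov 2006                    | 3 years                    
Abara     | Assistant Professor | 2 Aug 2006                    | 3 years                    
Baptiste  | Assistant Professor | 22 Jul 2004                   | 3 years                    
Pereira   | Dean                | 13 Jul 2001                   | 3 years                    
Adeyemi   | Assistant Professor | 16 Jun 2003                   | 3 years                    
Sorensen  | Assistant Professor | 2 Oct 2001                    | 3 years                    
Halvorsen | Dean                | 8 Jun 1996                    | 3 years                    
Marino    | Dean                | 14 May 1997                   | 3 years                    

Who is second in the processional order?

Marino

By years of continuous service (higher first): Pereira, Marino, Halvorsen, Obi, Horvat, Abara, Baptiste, Adeyemi, Sorensen and Dimitriou (each 3 years).
Among Pereira, Marino, Halvorsen, Obi, Horvat, Abara, Baptiste, Adeyemi, Sorensen and Dimitriou, by current position: Pereira, Marino and Halvorsen (Dean) before Obi, Horvat, Abara, Baptiste, Adeyemi, Sorensen and Dimitriou (Assistant Professor).
Among Pereira, Marino and Halvorsen, by date the degree was conferred (later first): Pereira (13 Jul 2001) before Marino (14 May 1997) before Halvorsen (8 Jun 1996).
Among Obi, Horvat, Abara, Baptiste, Adeyemi, Sorensen and Dimitriou, by date the degree was conferred (later first): Obi (21 Oct 2007) before Horvat (6 Nov 2006) before Abara (2 Aug 2006) before Baptiste (22 Jul 2004) before Adeyemi (16 Jun 2003) before Sorensen (2 Oct 2001) before Dimitriou (9 Sep 2001).
Order: Pereira, Marino, Halvorsen, Obi, Horvat, Abara, Baptiste, Adeyemi, Sorensen, Dimitriou.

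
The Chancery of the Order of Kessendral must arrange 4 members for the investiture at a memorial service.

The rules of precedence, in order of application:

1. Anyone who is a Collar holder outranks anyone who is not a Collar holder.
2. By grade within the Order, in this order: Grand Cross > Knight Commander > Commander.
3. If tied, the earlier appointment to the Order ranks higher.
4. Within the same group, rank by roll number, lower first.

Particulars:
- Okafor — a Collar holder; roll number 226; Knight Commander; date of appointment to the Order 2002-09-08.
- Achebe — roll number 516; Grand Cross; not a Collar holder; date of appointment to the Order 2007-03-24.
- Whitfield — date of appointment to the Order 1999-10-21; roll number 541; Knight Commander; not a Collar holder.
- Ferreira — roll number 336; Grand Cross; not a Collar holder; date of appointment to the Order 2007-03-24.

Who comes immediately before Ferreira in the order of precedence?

Okafor

By the first rule: Okafor (a Collar holder); then Ferreira, Achebe and Whitfield (each not a Collar holder).
Among Ferreira, Achebe and Whitfield, by grade within the Order: Ferreira and Achebe (Grand Cross) before Whitfield (Knight Commander).
Ferreira and Achebe both have date of appointment to the Order 2007-03-24, so the next rule applies.
Among Ferreira and Achebe, by roll number (lower first): Ferreira (336) before Achebe (516).
Order: Okafor, Ferreira, Achebe, Whitfield.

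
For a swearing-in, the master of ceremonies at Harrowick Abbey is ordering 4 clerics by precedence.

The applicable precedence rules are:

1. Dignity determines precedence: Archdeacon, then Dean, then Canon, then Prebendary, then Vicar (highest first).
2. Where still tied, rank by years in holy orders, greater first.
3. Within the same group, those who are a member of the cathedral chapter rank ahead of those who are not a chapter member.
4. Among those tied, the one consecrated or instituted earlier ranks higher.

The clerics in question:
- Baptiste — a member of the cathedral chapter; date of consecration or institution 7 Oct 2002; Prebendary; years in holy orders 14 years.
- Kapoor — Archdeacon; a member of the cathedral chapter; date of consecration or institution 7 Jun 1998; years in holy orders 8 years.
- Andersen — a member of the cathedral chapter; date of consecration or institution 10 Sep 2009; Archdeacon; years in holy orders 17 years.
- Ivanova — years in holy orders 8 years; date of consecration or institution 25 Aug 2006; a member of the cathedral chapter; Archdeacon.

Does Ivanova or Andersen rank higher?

By dignity: Andersen, Kapoor and Ivanova (Archdeacon); then Baptiste (Prebendary).
Among Andersen, Kapoor and Ivanova, by years in holy orders (higher first): Andersen (17 years) before Kapoor and Ivanova (8 years).
Kapoor and Ivanova are each a member of the cathedral chapter, so the next rule applies.
Among Kapoor and Ivanova, by date of consecration or institution (earlier first): Kapoor (7 Jun 1998) before Ivanova (25 Aug 2006).
So Andersen takes precedence.

Andersen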